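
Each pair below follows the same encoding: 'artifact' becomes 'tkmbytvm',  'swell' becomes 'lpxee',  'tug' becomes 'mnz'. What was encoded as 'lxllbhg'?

session

Every letter moves 19 places later in the alphabet, wrapping around z→a.
Undoing it on lxllbhg: l−19=s, x−19=e, l−19=s, l−19=s, b−19=i, h−19=o, g−19=n.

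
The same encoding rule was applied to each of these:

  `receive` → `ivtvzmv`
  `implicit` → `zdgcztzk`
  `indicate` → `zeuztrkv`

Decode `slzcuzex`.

Compare letters: r→i is +17, e→v is +17, c→t is +17 — a constant shift. Every letter moves 17 places later in the alphabet, wrapping around z→a.
Decoding slzcuzex: s−17=b, l−17=u, z−17=i, c−17=l, u−17=d, z−17=i, e−17=n, x−17=g.

building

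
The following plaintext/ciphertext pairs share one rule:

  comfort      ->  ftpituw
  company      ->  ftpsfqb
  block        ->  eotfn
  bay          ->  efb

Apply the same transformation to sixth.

vnawk

The shift depends on letter class: consonant c→f is +3, but vowel o→t is +5. Two shifts are in play — +5 for a/e/i/o/u, +3 for every other letter.
On sixth: s(cons)+3=v, i(vowel)+5=n, x(cons)+3=a, t(cons)+3=w, h(cons)+3=k.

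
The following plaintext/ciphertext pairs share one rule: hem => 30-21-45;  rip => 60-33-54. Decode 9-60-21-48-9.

h(#8)→30 and e(#5)→21: differences scale by 3, so n = 3·pos + 6. With a=1..z=26, the number is 3·pos + 6.
Undoing it on 9-60-21-48-9: 9→(9−6)÷3=1=a, 60→(60−6)÷3=18=r, 21→(21−6)÷3=5=e, 48→(48−6)÷3=14=n, 9→(9−6)÷3=1=a.

arena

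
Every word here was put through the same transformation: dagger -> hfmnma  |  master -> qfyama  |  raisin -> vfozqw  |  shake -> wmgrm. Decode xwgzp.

trash

In dagger: d→h is +4, a→f is +5, g→m is +6, g→n is +7 — the shift increases by 1 each position. Each letter shifts forward by (position + 4), i.e. 4, 5, 6, … — the shift grows by one for each successive letter.
Decoding xwgzp: x−4=t, w−5=r, g−6=a, z−7=s, p−8=h.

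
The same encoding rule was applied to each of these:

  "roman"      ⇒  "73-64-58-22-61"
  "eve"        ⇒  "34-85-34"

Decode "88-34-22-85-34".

weave

r(#18)→73 and o(#15)→64: differences scale by 3, so n = 3·pos + 19. The formula is n = 3×(alphabet index, a=1) + 19.
Undoing it on 88-34-22-85-34: 88→(88−19)÷3=23=w, 34→(34−19)÷3=5=e, 22→(22−19)÷3=1=a, 85→(85−19)÷3=22=v, 34→(34−19)÷3=5=e.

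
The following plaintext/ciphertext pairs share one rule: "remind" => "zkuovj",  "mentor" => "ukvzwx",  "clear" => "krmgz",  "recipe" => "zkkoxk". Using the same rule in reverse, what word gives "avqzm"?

spite

Shifts by position in remind: pos 0: r→z (+8), pos 1: e→k (+6), pos 2: m→u (+8), pos 3: i→o (+6) — repeating every 2. A repeating key of period 2 is used — shifts +8, +6 over and over.
Decoding avqzm: a−8=s, v−6=p, q−8=i, z−6=t, m−8=e.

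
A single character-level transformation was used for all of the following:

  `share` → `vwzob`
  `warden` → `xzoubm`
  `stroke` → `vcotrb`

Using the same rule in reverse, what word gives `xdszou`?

This is an affine cipher: with a=0,…,z=25, each position x becomes (7x+25) mod 26.
Reversing it on xdszou: x(23)→15·(23−25)≡22=w; d(3)→15·(3−25)≡8=i; s(18)→15·(18−25)≡25=z; z(25)→15·(25−25)≡0=a; o(14)→15·(14−25)≡17=r; u(20)→15·(20−25)≡3=d (all mod 26).

wizard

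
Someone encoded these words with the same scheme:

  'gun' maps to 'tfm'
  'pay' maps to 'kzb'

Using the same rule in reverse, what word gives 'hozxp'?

Each pair mirrors across the alphabet (g↔t, u↔f, n↔m): positions sum to 25. Each letter is replaced by its mirror in the alphabet: a↔z, b↔y, c↔x, and so on (the Atbash cipher).
Undoing it on hozxp: h↔s, o↔l, z↔a, x↔c, p↔k.

slack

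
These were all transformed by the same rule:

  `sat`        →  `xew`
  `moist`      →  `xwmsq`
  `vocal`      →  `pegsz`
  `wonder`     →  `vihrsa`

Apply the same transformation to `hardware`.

iveahvel

The output letters match the input read backwards, each shifted +4: sat reversed is tas. The word is reversed, then every letter is shifted forward by 4.
On hardware: reverse → erawdrah; then shift: e+4=i, r+4=v, a+4=e, w+4=a, d+4=h, r+4=v, a+4=e, h+4=l.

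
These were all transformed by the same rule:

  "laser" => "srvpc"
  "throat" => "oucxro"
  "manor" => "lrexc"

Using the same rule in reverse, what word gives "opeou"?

tenth

l(11)→s(18) and a(0)→r(17) fit y≡19x+17 (mod 26); the inverse of 19 mod 26 is 11. This is an affine cipher: with a=0,…,z=25, each position x becomes (19x+17) mod 26.
Reversing it on opeou: o(14)→11·(14−17)≡19=t; p(15)→11·(15−17)≡4=e; e(4)→11·(4−17)≡13=n; o(14)→11·(14−17)≡19=t; u(20)→11·(20−17)≡7=h (all mod 26).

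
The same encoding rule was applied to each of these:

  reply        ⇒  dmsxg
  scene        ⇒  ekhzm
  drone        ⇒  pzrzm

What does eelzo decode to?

swing

Shifts by position in reply: pos 0: r→d (+12), pos 1: e→m (+8), pos 2: p→s (+3), pos 3: l→x (+12), pos 4: y→g (+8) — repeating every 3. It's a Vigenère-style cipher with numeric key [12,8,3]: position i shifts by key[i mod 3].
Reversing it on eelzo: e−12=s, e−8=w, l−3=i, z−12=n, o−8=g.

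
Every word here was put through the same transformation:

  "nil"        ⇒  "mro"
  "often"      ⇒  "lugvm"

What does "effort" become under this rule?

Each pair mirrors across the alphabet (n↔m, i↔r, l↔o): positions sum to 25. Each letter is replaced by its mirror in the alphabet: a↔z, b↔y, c↔x, and so on (the Atbash cipher).
For effort: e↔v, f↔u, f↔u, o↔l, r↔i, t↔g.

vuulig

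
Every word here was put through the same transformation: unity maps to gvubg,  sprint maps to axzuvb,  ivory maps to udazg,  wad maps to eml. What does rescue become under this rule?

The shift depends on letter class: consonant n→v is +8, but vowel u→g is +12. Two shifts are in play — +12 for a/e/i/o/u, +8 for every other letter.
On rescue: r(cons)+8=z, e(vowel)+12=q, s(cons)+8=a, c(cons)+8=k, u(vowel)+12=g, e(vowel)+12=q.

zqakgq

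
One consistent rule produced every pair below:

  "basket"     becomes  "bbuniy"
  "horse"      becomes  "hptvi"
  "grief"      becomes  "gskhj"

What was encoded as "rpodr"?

roman

In basket: b→b is +0, a→b is +1, s→u is +2, k→n is +3 — the shift increases by 1 each position. Letter i (0-indexed) is shifted by i+0, so successive shifts are 0, 1, 2, ….
Reversing it on rpodr: r−0=r, p−1=o, o−2=m, d−3=a, r−4=n.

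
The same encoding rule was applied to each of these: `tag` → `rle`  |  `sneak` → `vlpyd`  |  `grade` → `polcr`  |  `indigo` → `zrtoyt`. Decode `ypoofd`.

sudden

Two steps: reverse the string, then apply a Caesar shift of +11.
Decoding ypoofd: shift back: y−11=n, p−11=e, o−11=d, o−11=d, f−11=u, d−11=s → neddus; then reverse → sudden.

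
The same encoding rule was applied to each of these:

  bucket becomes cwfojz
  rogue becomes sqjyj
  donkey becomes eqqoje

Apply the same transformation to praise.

Letter i (0-indexed) is shifted by i+1, so successive shifts are 1, 2, 3, ….
Applying it to praise: p+1=q, r+2=t, a+3=d, i+4=m, s+5=x, e+6=k.

qtdmxk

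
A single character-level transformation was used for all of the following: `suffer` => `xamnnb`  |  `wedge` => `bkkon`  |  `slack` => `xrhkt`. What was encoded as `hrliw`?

clean

Each letter shifts forward by (position + 5), i.e. 5, 6, 7, … — the shift grows by one for each successive letter.
Undoing it on hrliw: h−5=c, r−6=l, l−7=e, i−8=a, w−9=n.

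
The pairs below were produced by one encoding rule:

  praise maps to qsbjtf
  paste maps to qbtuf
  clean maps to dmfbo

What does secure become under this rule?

tfdvsf

Compare letters: p→q is +1, r→s is +1, a→b is +1 — a constant shift. Each letter is shifted forward by 1 in the alphabet (a Caesar shift of +1).
On secure: s+1=t, e+1=f, c+1=d, u+1=v, r+1=s, e+1=f.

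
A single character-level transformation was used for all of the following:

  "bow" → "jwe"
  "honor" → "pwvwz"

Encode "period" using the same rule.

xmzqwl

Compare letters: b→j is +8, o→w is +8, w→e is +8 — a constant shift. It's a constant shift of +8 (ROT8).
Applying it to period: p+8=x, e+8=m, r+8=z, i+8=q, o+8=w, d+8=l.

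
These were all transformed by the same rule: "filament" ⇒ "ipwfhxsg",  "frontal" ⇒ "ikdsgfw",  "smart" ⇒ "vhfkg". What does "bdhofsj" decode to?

f(5)→i(8) and i(8)→p(15) fit y≡11x+5 (mod 26); the inverse of 11 mod 26 is 19. Each letter's alphabet position (a=0..z=25) is mapped through 11·x+5 mod 26 — an affine cipher.
Decoding bdhofsj: b(1)→19·(1−5)≡2=c; d(3)→19·(3−5)≡14=o; h(7)→19·(7−5)≡12=m; o(14)→19·(14−5)≡15=p; f(5)→19·(5−5)≡0=a; s(18)→19·(18−5)≡13=n; j(9)→19·(9−5)≡24=y (all mod 26).

company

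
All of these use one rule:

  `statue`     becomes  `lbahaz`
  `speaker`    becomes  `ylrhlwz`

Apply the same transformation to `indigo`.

vnpkup

The output letters match the input read backwards, each shifted +7: statue reversed is eutats. Read the word backwards and shift each letter +7.
Applying it to indigo: reverse → ogidni; then shift: o+7=v, g+7=n, i+7=p, d+7=k, n+7=u, i+7=p.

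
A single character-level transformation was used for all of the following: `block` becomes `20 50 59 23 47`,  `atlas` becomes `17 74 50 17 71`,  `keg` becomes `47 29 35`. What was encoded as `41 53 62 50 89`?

b(#2)→20 and l(#12)→50: differences scale by 3, so n = 3·pos + 14. Each letter becomes 3×(its alphabet position, a=1..z=26) + 14.
Undoing it on 41 53 62 50 89: 41→(41−14)÷3=9=i, 53→(53−14)÷3=13=m, 62→(62−14)÷3=16=p, 50→(50−14)÷3=12=l, 89→(89−14)÷3=25=y.

imply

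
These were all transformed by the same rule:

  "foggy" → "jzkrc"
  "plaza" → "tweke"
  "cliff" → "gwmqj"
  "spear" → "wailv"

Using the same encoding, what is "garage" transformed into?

klvlkp

A repeating key of period 2 is used — shifts +4, +11 over and over.
On garage: g+4=k, a+11=l, r+4=v, a+11=l, g+4=k, e+11=p.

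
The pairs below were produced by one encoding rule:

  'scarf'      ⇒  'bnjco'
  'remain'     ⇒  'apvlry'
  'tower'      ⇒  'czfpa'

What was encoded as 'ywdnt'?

pluck

Shifts by position in scarf: pos 0: s→b (+9), pos 1: c→n (+11), pos 2: a→j (+9), pos 3: r→c (+11) — repeating every 2. It's a Vigenère-style cipher with numeric key [9,11]: position i shifts by key[i mod 2].
Decoding ywdnt: y−9=p, w−11=l, d−9=u, n−11=c, t−9=k.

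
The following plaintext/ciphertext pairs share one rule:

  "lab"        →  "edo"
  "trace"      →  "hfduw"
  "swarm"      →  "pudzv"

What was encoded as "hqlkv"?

shine

The output letters match the input read backwards, each shifted +3: lab reversed is bal. The word is reversed, then every letter is shifted forward by 3.
Reversing it on hqlkv: shift back: h−3=e, q−3=n, l−3=i, k−3=h, v−3=s → enihs; then reverse → shine.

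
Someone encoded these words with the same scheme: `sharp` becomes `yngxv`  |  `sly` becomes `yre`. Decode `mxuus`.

Compare letters: s→y is +6, h→n is +6, a→g is +6 — a constant shift. It's a constant shift of +6 (ROT6).
Decoding mxuus: m−6=g, x−6=r, u−6=o, u−6=o, s−6=m.

groom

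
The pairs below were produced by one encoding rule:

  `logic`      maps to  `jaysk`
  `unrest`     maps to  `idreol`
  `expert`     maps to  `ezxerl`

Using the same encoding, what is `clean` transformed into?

kjeqd

l(11)→j(9) and o(14)→a(0) fit y≡23x+16 (mod 26); the inverse of 23 mod 26 is 17. Treating letters as 0–25, the rule is x ↦ 23x + 16 (mod 26).
On clean: c(2)→23·2+16≡10=k; l(11)→23·11+16≡9=j; e(4)→23·4+16≡4=e; a(0)→23·0+16≡16=q; n(13)→23·13+16≡3=d (all mod 26).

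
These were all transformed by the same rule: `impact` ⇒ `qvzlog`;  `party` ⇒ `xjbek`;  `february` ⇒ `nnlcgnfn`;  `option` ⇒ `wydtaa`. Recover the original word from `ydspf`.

Each letter shifts forward by (position + 8), i.e. 8, 9, 10, … — the shift grows by one for each successive letter.
Undoing it on ydspf: y−8=q, d−9=u, s−10=i, p−11=e, f−12=t.

quiet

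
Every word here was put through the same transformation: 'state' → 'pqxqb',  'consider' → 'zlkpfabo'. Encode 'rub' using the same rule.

Compare letters: s→p is +23, t→q is +23, a→x is +23 — a constant shift. This is a Caesar cipher with shift 23.
Applying it to rub: r+23=o, u+23=r, b+23=y.

ory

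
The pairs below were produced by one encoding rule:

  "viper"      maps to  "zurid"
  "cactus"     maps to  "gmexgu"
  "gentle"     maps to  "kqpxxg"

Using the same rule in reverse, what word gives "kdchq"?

Shifts by position in viper: pos 0: v→z (+4), pos 1: i→u (+12), pos 2: p→r (+2), pos 3: e→i (+4), pos 4: r→d (+12) — repeating every 3. The shifts repeat in a cycle of length 3: positions 0,1,… shift by +4, +12, +2, then the pattern repeats.
Reversing it on kdchq: k−4=g, d−12=r, c−2=a, h−4=d, q−12=e.

grade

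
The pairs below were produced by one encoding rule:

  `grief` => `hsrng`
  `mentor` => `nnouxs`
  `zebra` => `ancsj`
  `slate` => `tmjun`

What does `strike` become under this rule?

tusrln

The rule splits by letter class: vowels +9, consonants +1.
Applying it to strike: s(cons)+1=t, t(cons)+1=u, r(cons)+1=s, i(vowel)+9=r, k(cons)+1=l, e(vowel)+9=n.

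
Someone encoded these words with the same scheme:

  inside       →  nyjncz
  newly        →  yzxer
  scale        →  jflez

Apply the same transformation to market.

i(8)→n(13) and n(13)→y(24) fit y≡23x+11 (mod 26); the inverse of 23 mod 26 is 17. Each letter's alphabet position (a=0..z=25) is mapped through 23·x+11 mod 26 — an affine cipher.
On market: m(12)→23·12+11≡1=b; a(0)→23·0+11≡11=l; r(17)→23·17+11≡12=m; k(10)→23·10+11≡7=h; e(4)→23·4+11≡25=z; t(19)→23·19+11≡6=g (all mod 26).

blmhzg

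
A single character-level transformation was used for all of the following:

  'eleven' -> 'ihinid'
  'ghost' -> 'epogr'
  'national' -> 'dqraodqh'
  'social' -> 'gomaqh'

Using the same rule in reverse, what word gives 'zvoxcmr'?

product

Each letter's alphabet position (a=0..z=25) is mapped through 11·x+16 mod 26 — an affine cipher.
Decoding zvoxcmr: z(25)→19·(25−16)≡15=p; v(21)→19·(21−16)≡17=r; o(14)→19·(14−16)≡14=o; x(23)→19·(23−16)≡3=d; c(2)→19·(2−16)≡20=u; m(12)→19·(12−16)≡2=c; r(17)→19·(17−16)≡19=t (all mod 26).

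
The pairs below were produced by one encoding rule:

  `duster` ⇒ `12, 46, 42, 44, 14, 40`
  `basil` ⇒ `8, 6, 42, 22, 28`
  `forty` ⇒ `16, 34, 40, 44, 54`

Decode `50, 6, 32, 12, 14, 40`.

d(#4)→12 and u(#21)→46: differences scale by 2, so n = 2·pos + 4. With a=1..z=26, the number is 2·pos + 4.
Undoing it on 50, 6, 32, 12, 14, 40: 50→(50−4)÷2=23=w, 6→(6−4)÷2=1=a, 32→(32−4)÷2=14=n, 12→(12−4)÷2=4=d, 14→(14−4)÷2=5=e, 40→(40−4)÷2=18=r.

wander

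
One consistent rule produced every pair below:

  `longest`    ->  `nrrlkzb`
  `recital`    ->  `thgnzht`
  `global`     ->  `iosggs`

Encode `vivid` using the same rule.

In longest: l→n is +2, o→r is +3, n→r is +4, g→l is +5 — the shift increases by 1 each position. Each letter shifts forward by (position + 2), i.e. 2, 3, 4, … — the shift grows by one for each successive letter.
On vivid: v+2=x, i+3=l, v+4=z, i+5=n, d+6=j.

xlznj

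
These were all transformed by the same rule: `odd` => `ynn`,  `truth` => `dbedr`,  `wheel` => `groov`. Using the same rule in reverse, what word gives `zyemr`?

pouch

Each letter is shifted forward by 10 in the alphabet (a Caesar shift of +10).
Reversing it on zyemr: z−10=p, y−10=o, e−10=u, m−10=c, r−10=h.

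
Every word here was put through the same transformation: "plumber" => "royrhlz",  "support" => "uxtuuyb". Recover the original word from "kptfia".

impact

In plumber: p→r is +2, l→o is +3, u→y is +4, m→r is +5 — the shift increases by 1 each position. Letter i (0-indexed) is shifted by i+2, so successive shifts are 2, 3, 4, ….
Reversing it on kptfia: k−2=i, p−3=m, t−4=p, f−5=a, i−6=c, a−7=t.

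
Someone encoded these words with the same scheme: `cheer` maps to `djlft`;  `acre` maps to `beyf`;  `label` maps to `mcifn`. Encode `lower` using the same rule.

The shifts repeat in a cycle of length 3: positions 0,1,… shift by +1, +2, +7, then the pattern repeats.
On lower: l+1=m, o+2=q, w+7=d, e+1=f, r+2=t.

mqdft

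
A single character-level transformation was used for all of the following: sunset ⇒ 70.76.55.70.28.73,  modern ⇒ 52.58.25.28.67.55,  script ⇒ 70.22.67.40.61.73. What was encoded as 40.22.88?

With a=1..z=26, the number is 3·pos + 13.
Reversing it on 40.22.88: 40→(40−13)÷3=9=i, 22→(22−13)÷3=3=c, 88→(88−13)÷3=25=y.

icy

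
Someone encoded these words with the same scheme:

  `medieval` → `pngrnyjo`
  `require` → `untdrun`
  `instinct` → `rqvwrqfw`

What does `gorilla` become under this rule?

The shift depends on letter class: consonant m→p is +3, but vowel e→n is +9. Two shifts are in play — +9 for a/e/i/o/u, +3 for every other letter.
For gorilla: g(cons)+3=j, o(vowel)+9=x, r(cons)+3=u, i(vowel)+9=r, l(cons)+3=o, l(cons)+3=o, a(vowel)+9=j.

jxurooj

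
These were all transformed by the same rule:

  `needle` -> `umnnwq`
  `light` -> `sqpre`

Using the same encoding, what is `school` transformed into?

zkqyzx

In needle: n→u is +7, e→m is +8, e→n is +9, d→n is +10 — the shift increases by 1 each position. Each letter shifts forward by (position + 7), i.e. 7, 8, 9, … — the shift grows by one for each successive letter.
Applying it to school: s+7=z, c+8=k, h+9=q, o+10=y, o+11=z, l+12=x.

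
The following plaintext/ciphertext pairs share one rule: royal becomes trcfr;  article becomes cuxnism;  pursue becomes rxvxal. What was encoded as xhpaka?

velvet

Each letter shifts forward by (position + 2), i.e. 2, 3, 4, … — the shift grows by one for each successive letter.
Decoding xhpaka: x−2=v, h−3=e, p−4=l, a−5=v, k−6=e, a−7=t.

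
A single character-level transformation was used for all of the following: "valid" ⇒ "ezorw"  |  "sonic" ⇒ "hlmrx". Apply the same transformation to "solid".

hlorw

Each pair mirrors across the alphabet (v↔e, a↔z, l↔o): positions sum to 25. This is the alphabet-reversal cipher (Atbash): a becomes z, b becomes y, etc.
On solid: s↔h, o↔l, l↔o, i↔r, d↔w.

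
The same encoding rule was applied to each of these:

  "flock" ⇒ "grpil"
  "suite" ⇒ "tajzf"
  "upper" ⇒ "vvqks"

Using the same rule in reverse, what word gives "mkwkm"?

level

Shifts by position in flock: pos 0: f→g (+1), pos 1: l→r (+6), pos 2: o→p (+1), pos 3: c→i (+6) — repeating every 2. The shifts repeat in a cycle of length 2: positions 0,1,… shift by +1, +6, then the pattern repeats.
Reversing it on mkwkm: m−1=l, k−6=e, w−1=v, k−6=e, m−1=l.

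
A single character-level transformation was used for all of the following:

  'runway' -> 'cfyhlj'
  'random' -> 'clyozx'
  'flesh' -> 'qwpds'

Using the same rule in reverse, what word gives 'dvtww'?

Compare letters: r→c is +11, u→f is +11, n→y is +11 — a constant shift. This is a Caesar cipher with shift 11.
Decoding dvtww: d−11=s, v−11=k, t−11=i, w−11=l, w−11=l.

skill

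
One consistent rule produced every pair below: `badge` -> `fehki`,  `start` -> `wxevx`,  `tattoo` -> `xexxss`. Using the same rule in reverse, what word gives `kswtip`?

Compare letters: b→f is +4, a→e is +4, d→h is +4 — a constant shift. This is a Caesar cipher with shift 4.
Undoing it on kswtip: k−4=g, s−4=o, w−4=s, t−4=p, i−4=e, p−4=l.

gospel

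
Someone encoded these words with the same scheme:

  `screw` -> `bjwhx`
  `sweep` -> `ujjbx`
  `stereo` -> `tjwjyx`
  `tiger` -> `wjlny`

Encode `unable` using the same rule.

The output letters match the input read backwards, each shifted +5: screw reversed is wercs. The word is reversed, then every letter is shifted forward by 5.
Applying it to unable: reverse → elbanu; then shift: e+5=j, l+5=q, b+5=g, a+5=f, n+5=s, u+5=z.

jqgfsz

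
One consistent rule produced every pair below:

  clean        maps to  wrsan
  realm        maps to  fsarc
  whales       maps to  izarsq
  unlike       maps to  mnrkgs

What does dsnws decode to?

fence

Treating letters as 0–25, the rule is x ↦ 11x + 0 (mod 26).
Reversing it on dsnws: d(3)→19·(3−0)≡5=f; s(18)→19·(18−0)≡4=e; n(13)→19·(13−0)≡13=n; w(22)→19·(22−0)≡2=c; s(18)→19·(18−0)≡4=e (all mod 26).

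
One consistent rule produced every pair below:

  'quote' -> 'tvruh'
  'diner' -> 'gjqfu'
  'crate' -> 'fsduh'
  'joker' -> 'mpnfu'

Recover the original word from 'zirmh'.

Shifts by position in quote: pos 0: q→t (+3), pos 1: u→v (+1), pos 2: o→r (+3), pos 3: t→u (+1) — repeating every 2. It's a Vigenère-style cipher with numeric key [3,1]: position i shifts by key[i mod 2].
Reversing it on zirmh: z−3=w, i−1=h, r−3=o, m−1=l, h−3=e.

whole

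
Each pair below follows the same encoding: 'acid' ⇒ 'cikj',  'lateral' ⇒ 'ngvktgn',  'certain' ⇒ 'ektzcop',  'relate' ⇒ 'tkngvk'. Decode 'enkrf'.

It's a Vigenère-style cipher with numeric key [2,6]: position i shifts by key[i mod 2].
Reversing it on enkrf: e−2=c, n−6=h, k−2=i, r−6=l, f−2=d.

child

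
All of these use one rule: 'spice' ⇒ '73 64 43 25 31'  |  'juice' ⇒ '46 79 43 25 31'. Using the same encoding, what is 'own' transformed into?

61 85 58

The formula is n = 3×(alphabet index, a=1) + 16.
For own: o=15→61, w=23→85, n=14→58.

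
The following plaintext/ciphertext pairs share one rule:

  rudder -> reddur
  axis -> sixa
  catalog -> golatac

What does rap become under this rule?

par

It's just the letters in reverse order.
Applying it to rap: reverse → par.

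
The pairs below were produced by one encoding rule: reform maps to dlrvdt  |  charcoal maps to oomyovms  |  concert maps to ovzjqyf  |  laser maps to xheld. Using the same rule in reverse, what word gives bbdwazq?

Shifts by position in reform: pos 0: r→d (+12), pos 1: e→l (+7), pos 2: f→r (+12), pos 3: o→v (+7) — repeating every 2. It's a Vigenère-style cipher with numeric key [12,7]: position i shifts by key[i mod 2].
Decoding bbdwazq: b−12=p, b−7=u, d−12=r, w−7=p, a−12=o, z−7=s, q−12=e.

purpose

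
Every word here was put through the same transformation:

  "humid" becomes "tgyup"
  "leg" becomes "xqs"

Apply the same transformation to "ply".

Compare letters: h→t is +12, u→g is +12, m→y is +12 — a constant shift. Every letter moves 12 places later in the alphabet, wrapping around z→a.
On ply: p+12=b, l+12=x, y+12=k.

bxk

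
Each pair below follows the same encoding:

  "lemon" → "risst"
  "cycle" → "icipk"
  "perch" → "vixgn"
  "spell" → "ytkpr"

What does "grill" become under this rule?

Shifts by position in lemon: pos 0: l→r (+6), pos 1: e→i (+4), pos 2: m→s (+6), pos 3: o→s (+4) — repeating every 2. A repeating key of period 2 is used — shifts +6, +4 over and over.
Applying it to grill: g+6=m, r+4=v, i+6=o, l+4=p, l+6=r.

mvopr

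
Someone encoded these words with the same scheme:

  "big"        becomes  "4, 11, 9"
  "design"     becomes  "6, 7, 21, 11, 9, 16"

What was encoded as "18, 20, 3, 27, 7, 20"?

prayer

Letters become their 1-based position plus 2 (so a→3, b→4, …).
Undoing it on 18, 20, 3, 27, 7, 20: 18→(18−2)÷1=16=p, 20→(20−2)÷1=18=r, 3→(3−2)÷1=1=a, 27→(27−2)÷1=25=y, 7→(7−2)÷1=5=e, 20→(20−2)÷1=18=r.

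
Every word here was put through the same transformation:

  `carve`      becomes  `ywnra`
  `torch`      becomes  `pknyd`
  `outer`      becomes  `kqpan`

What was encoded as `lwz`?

pad

Compare letters: c→y is +22, a→w is +22, r→n is +22 — a constant shift. Each letter is shifted forward by 22 in the alphabet (a Caesar shift of +22).
Decoding lwz: l−22=p, w−22=a, z−22=d.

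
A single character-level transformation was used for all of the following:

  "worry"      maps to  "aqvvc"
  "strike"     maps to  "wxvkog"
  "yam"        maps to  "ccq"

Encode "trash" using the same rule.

xvcwl

The shift depends on letter class: consonant w→a is +4, but vowel o→q is +2. Two shifts are in play — +2 for a/e/i/o/u, +4 for every other letter.
Applying it to trash: t(cons)+4=x, r(cons)+4=v, a(vowel)+2=c, s(cons)+4=w, h(cons)+4=l.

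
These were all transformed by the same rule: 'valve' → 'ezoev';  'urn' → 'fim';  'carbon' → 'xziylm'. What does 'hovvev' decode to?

Each pair mirrors across the alphabet (v↔e, a↔z, l↔o): positions sum to 25. Letters are reflected about the middle of the alphabet (position → 25−position): Atbash.
Reversing it on hovvev: h↔s, o↔l, v↔e, v↔e, e↔v, v↔e.

sleeve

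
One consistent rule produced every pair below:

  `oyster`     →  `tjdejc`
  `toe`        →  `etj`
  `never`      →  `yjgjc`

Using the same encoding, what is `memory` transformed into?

xjxtcj

The shift depends on letter class: consonant y→j is +11, but vowel o→t is +5. Two shifts are in play — +5 for a/e/i/o/u, +11 for every other letter.
For memory: m(cons)+11=x, e(vowel)+5=j, m(cons)+11=x, o(vowel)+5=t, r(cons)+11=c, y(cons)+11=j.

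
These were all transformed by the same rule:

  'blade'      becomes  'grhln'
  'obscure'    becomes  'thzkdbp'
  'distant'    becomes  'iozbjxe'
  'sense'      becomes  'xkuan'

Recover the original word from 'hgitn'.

In blade: b→g is +5, l→r is +6, a→h is +7, d→l is +8 — the shift increases by 1 each position. The shift increases by 1 at each position, starting from +5: 5, 6, 7, ….
Decoding hgitn: h−5=c, g−6=a, i−7=b, t−8=l, n−9=e.

cable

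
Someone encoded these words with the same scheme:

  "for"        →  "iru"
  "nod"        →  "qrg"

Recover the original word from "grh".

doe

Compare letters: f→i is +3, o→r is +3, r→u is +3 — a constant shift. It's a constant shift of +3 (ROT3).
Reversing it on grh: g−3=d, r−3=o, h−3=e.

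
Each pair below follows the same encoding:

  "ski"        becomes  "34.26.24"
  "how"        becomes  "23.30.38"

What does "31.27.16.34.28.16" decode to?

plasma

s is letter #19 and maps to 34: an offset of 15. Letters become their 1-based position plus 15 (so a→16, b→17, …).
Undoing it on 31.27.16.34.28.16: 31→(31−15)÷1=16=p, 27→(27−15)÷1=12=l, 16→(16−15)÷1=1=a, 34→(34−15)÷1=19=s, 28→(28−15)÷1=13=m, 16→(16−15)÷1=1=a.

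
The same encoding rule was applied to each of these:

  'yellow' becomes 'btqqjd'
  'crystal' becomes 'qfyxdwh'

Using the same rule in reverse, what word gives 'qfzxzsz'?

unusual

The word is reversed, then every letter is shifted forward by 5.
Undoing it on qfzxzsz: shift back: q−5=l, f−5=a, z−5=u, x−5=s, z−5=u, s−5=n, z−5=u → lausunu; then reverse → unusual.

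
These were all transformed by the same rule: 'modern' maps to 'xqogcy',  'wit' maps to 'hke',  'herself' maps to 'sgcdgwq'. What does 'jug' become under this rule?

The shift depends on letter class: consonant m→x is +11, but vowel o→q is +2. Vowels shift forward by 2 and consonants shift forward by 11.
On jug: j(cons)+11=u, u(vowel)+2=w, g(cons)+11=r.

uwr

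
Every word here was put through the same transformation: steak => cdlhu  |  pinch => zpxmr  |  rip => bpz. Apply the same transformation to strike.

The shift depends on letter class: consonant s→c is +10, but vowel e→l is +7. The rule splits by letter class: vowels +7, consonants +10.
Applying it to strike: s(cons)+10=c, t(cons)+10=d, r(cons)+10=b, i(vowel)+7=p, k(cons)+10=u, e(vowel)+7=l.

cdbpul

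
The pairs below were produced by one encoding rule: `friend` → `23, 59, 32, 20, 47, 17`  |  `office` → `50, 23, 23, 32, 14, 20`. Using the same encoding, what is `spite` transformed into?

62, 53, 32, 65, 20

The formula is n = 3×(alphabet index, a=1) + 5.
On spite: s=19→62, p=16→53, i=9→32, t=20→65, e=5→20.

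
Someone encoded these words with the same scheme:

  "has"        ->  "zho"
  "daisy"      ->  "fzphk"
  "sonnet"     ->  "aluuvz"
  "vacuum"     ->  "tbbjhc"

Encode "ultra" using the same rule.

hyasb

The output letters match the input read backwards, each shifted +7: has reversed is sah. Two steps: reverse the string, then apply a Caesar shift of +7.
Applying it to ultra: reverse → artlu; then shift: a+7=h, r+7=y, t+7=a, l+7=s, u+7=b.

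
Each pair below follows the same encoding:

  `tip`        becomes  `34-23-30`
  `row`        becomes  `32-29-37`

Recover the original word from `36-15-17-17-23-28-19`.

vaccine

The number is (letter's place in the alphabet, a=1) + 14.
Reversing it on 36-15-17-17-23-28-19: 36→(36−14)÷1=22=v, 15→(15−14)÷1=1=a, 17→(17−14)÷1=3=c, 17→(17−14)÷1=3=c, 23→(23−14)÷1=9=i, 28→(28−14)÷1=14=n, 19→(19−14)÷1=5=e.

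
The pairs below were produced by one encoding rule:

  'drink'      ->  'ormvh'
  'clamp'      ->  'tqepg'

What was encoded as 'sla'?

who

Two steps: reverse the string, then apply a Caesar shift of +4.
Decoding sla: shift back: s−4=o, l−4=h, a−4=w → ohw; then reverse → who.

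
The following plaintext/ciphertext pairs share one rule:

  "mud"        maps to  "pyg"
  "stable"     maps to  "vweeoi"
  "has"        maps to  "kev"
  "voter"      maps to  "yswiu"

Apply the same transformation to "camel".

The shift depends on letter class: consonant m→p is +3, but vowel u→y is +4. Two shifts are in play — +4 for a/e/i/o/u, +3 for every other letter.
For camel: c(cons)+3=f, a(vowel)+4=e, m(cons)+3=p, e(vowel)+4=i, l(cons)+3=o.

fepio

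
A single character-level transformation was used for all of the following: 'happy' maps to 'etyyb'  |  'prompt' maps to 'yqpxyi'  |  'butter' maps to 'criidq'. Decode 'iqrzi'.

trust

h(7)→e(4) and a(0)→t(19) fit y≡9x+19 (mod 26); the inverse of 9 mod 26 is 3. Treating letters as 0–25, the rule is x ↦ 9x + 19 (mod 26).
Decoding iqrzi: i(8)→3·(8−19)≡19=t; q(16)→3·(16−19)≡17=r; r(17)→3·(17−19)≡20=u; z(25)→3·(25−19)≡18=s; i(8)→3·(8−19)≡19=t (all mod 26).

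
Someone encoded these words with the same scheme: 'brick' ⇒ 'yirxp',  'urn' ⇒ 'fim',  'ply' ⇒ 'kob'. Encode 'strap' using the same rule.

This is the alphabet-reversal cipher (Atbash): a becomes z, b becomes y, etc.
For strap: s↔h, t↔g, r↔i, a↔z, p↔k.

hgizk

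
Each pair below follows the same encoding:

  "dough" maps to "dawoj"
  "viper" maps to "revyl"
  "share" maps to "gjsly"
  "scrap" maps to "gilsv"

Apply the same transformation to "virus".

d(3)→d(3) and o(14)→a(0) fit y≡21x+18 (mod 26); the inverse of 21 mod 26 is 5. Treating letters as 0–25, the rule is x ↦ 21x + 18 (mod 26).
For virus: v(21)→21·21+18≡17=r; i(8)→21·8+18≡4=e; r(17)→21·17+18≡11=l; u(20)→21·20+18≡22=w; s(18)→21·18+18≡6=g (all mod 26).

relwg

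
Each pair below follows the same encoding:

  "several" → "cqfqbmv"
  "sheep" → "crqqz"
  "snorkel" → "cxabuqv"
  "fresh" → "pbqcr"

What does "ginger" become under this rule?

The shift depends on letter class: consonant s→c is +10, but vowel e→q is +12. Two shifts are in play — +12 for a/e/i/o/u, +10 for every other letter.
Applying it to ginger: g(cons)+10=q, i(vowel)+12=u, n(cons)+10=x, g(cons)+10=q, e(vowel)+12=q, r(cons)+10=b.

quxqqb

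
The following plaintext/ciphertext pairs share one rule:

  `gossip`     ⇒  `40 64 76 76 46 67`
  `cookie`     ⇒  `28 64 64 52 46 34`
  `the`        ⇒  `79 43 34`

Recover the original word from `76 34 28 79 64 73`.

g(#7)→40 and o(#15)→64: differences scale by 3, so n = 3·pos + 19. The formula is n = 3×(alphabet index, a=1) + 19.
Reversing it on 76 34 28 79 64 73: 76→(76−19)÷3=19=s, 34→(34−19)÷3=5=e, 28→(28−19)÷3=3=c, 79→(79−19)÷3=20=t, 64→(64−19)÷3=15=o, 73→(73−19)÷3=18=r.

sector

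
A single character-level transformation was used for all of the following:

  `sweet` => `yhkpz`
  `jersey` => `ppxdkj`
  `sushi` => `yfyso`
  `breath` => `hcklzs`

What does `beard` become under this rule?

hpgcj

A repeating key of period 2 is used — shifts +6, +11 over and over.
For beard: b+6=h, e+11=p, a+6=g, r+11=c, d+6=j.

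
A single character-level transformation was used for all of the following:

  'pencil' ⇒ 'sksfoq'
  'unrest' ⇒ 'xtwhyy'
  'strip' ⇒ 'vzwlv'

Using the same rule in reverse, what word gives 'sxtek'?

A repeating key of period 3 is used — shifts +3, +6, +5 over and over.
Undoing it on sxtek: s−3=p, x−6=r, t−5=o, e−3=b, k−6=e.

probe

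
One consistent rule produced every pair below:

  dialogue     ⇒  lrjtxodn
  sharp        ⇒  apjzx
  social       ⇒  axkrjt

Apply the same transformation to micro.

urkzx

The shift depends on letter class: consonant d→l is +8, but vowel i→r is +9. Vowels shift forward by 9 and consonants shift forward by 8.
For micro: m(cons)+8=u, i(vowel)+9=r, c(cons)+8=k, r(cons)+8=z, o(vowel)+9=x.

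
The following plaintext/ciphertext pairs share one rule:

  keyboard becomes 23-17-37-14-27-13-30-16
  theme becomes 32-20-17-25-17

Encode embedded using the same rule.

k is letter #11 and maps to 23: an offset of 12. The number is (letter's place in the alphabet, a=1) + 12.
For embedded: e=5→17, m=13→25, b=2→14, e=5→17, d=4→16, d=4→16, e=5→17, d=4→16.

17-25-14-17-16-16-17-16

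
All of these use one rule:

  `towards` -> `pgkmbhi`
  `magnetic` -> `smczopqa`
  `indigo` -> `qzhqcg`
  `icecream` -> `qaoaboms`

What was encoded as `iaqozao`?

t(19)→p(15) and o(14)→g(6) fit y≡7x+12 (mod 26); the inverse of 7 mod 26 is 15. Treating letters as 0–25, the rule is x ↦ 7x + 12 (mod 26).
Reversing it on iaqozao: i(8)→15·(8−12)≡18=s; a(0)→15·(0−12)≡2=c; q(16)→15·(16−12)≡8=i; o(14)→15·(14−12)≡4=e; z(25)→15·(25−12)≡13=n; a(0)→15·(0−12)≡2=c; o(14)→15·(14−12)≡4=e (all mod 26).

science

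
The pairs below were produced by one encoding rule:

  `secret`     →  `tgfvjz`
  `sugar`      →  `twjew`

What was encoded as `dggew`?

cedar

In secret: s→t is +1, e→g is +2, c→f is +3, r→v is +4 — the shift increases by 1 each position. The shift increases by 1 at each position, starting from +1: 1, 2, 3, ….
Decoding dggew: d−1=c, g−2=e, g−3=d, e−4=a, w−5=r.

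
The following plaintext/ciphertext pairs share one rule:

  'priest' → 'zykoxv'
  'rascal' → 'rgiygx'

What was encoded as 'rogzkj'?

detail

The word is reversed, then every letter is shifted forward by 6.
Reversing it on rogzkj: shift back: r−6=l, o−6=i, g−6=a, z−6=t, k−6=e, j−6=d → liated; then reverse → detail.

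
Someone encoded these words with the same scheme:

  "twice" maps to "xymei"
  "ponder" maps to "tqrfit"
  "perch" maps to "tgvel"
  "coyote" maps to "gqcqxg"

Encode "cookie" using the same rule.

Shifts by position in twice: pos 0: t→x (+4), pos 1: w→y (+2), pos 2: i→m (+4), pos 3: c→e (+2) — repeating every 2. It's a Vigenère-style cipher with numeric key [4,2]: position i shifts by key[i mod 2].
Applying it to cookie: c+4=g, o+2=q, o+4=s, k+2=m, i+4=m, e+2=g.

gqsmmg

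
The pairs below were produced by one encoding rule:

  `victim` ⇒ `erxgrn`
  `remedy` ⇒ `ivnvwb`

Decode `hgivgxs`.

stretch

Each pair mirrors across the alphabet (v↔e, i↔r, c↔x): positions sum to 25. Each letter is replaced by its mirror in the alphabet: a↔z, b↔y, c↔x, and so on (the Atbash cipher).
Undoing it on hgivgxs: h↔s, g↔t, i↔r, v↔e, g↔t, x↔c, s↔h.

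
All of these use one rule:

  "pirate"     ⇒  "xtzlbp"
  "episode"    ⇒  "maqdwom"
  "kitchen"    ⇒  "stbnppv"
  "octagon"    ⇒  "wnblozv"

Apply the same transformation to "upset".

Shifts by position in pirate: pos 0: p→x (+8), pos 1: i→t (+11), pos 2: r→z (+8), pos 3: a→l (+11) — repeating every 2. A repeating key of period 2 is used — shifts +8, +11 over and over.
On upset: u+8=c, p+11=a, s+8=a, e+11=p, t+8=b.

caapb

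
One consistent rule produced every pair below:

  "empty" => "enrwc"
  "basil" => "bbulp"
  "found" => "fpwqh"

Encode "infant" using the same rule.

iohdry

In empty: e→e is +0, m→n is +1, p→r is +2, t→w is +3 — the shift increases by 1 each position. Each letter shifts forward by its position index (0, 1, 2, …) — the shift grows by one for each successive letter.
Applying it to infant: i+0=i, n+1=o, f+2=h, a+3=d, n+4=r, t+5=y.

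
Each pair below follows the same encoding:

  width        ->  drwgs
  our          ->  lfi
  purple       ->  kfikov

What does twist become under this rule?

This is the alphabet-reversal cipher (Atbash): a becomes z, b becomes y, etc.
On twist: t↔g, w↔d, i↔r, s↔h, t↔g.

gdrhg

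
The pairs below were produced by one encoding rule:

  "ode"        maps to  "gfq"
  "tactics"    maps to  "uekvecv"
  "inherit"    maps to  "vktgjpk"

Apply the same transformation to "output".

The output letters match the input read backwards, each shifted +2: ode reversed is edo. Read the word backwards and shift each letter +2.
On output: reverse → tuptuo; then shift: t+2=v, u+2=w, p+2=r, t+2=v, u+2=w, o+2=q.

vwrvwq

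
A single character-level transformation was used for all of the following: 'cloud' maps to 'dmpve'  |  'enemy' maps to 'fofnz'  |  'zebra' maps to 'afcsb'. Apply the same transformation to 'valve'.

It's a constant shift of +1 (ROT1).
On valve: v+1=w, a+1=b, l+1=m, v+1=w, e+1=f.

wbmwf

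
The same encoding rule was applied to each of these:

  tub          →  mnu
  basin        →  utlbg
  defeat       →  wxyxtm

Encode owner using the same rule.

hpgxk

Compare letters: t→m is +19, u→n is +19, b→u is +19 — a constant shift. It's a constant shift of +19 (ROT19).
Applying it to owner: o+19=h, w+19=p, n+19=g, e+19=x, r+19=k.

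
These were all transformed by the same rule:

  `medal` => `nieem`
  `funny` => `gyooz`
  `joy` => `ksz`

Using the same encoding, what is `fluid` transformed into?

The rule splits by letter class: vowels +4, consonants +1.
On fluid: f(cons)+1=g, l(cons)+1=m, u(vowel)+4=y, i(vowel)+4=m, d(cons)+1=e.

gmyme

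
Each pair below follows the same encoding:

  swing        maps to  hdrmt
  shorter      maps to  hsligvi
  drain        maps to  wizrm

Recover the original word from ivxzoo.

recall

Each pair mirrors across the alphabet (s↔h, w↔d, i↔r): positions sum to 25. Letters are reflected about the middle of the alphabet (position → 25−position): Atbash.
Undoing it on ivxzoo: i↔r, v↔e, x↔c, z↔a, o↔l, o↔l.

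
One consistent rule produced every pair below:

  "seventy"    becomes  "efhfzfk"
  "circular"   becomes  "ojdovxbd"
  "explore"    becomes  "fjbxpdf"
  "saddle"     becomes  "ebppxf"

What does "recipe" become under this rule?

The shift depends on letter class: consonant s→e is +12, but vowel e→f is +1. Two shifts are in play — +1 for a/e/i/o/u, +12 for every other letter.
On recipe: r(cons)+12=d, e(vowel)+1=f, c(cons)+12=o, i(vowel)+1=j, p(cons)+12=b, e(vowel)+1=f.

dfojbf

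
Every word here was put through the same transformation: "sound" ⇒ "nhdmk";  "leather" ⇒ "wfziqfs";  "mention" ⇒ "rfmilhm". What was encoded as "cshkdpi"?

s(18)→n(13) and o(14)→h(7) fit y≡21x+25 (mod 26); the inverse of 21 mod 26 is 5. Treating letters as 0–25, the rule is x ↦ 21x + 25 (mod 26).
Undoing it on cshkdpi: c(2)→5·(2−25)≡15=p; s(18)→5·(18−25)≡17=r; h(7)→5·(7−25)≡14=o; k(10)→5·(10−25)≡3=d; d(3)→5·(3−25)≡20=u; p(15)→5·(15−25)≡2=c; i(8)→5·(8−25)≡19=t (all mod 26).

product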